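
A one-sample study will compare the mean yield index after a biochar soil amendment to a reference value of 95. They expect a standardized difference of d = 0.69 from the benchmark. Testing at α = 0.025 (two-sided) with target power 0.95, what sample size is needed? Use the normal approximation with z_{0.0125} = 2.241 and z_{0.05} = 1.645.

n = 32

For a one-sample test: n = ((z_{α/2} + z_β) / d)².
z_{α/2} + z_β = 2.241 + 1.645 = 3.886.
n = (3.886 / 0.69)² = 5.632² = 31.72.
Round up.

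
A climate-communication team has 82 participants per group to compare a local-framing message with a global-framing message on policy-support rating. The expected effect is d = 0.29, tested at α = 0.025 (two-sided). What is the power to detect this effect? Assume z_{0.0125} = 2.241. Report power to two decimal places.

For two equal groups, power = Φ(d·√(n/2) − z_{α/2}).
d·√(n/2) = 0.29 × √(82/2) = 0.29 × 6.403 = 1.857.
z_β = 1.857 − 2.241 = -0.384.
Power = Φ(-0.384) = 0.350.

power ≈ 0.35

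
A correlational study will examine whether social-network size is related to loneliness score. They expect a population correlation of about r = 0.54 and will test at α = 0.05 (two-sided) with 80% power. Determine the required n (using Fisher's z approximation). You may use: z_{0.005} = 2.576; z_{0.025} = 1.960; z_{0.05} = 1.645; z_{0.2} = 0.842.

n = 25

Fisher's z: C = ½·ln((1+r)/(1−r)) = ½·ln(3.3478) = 0.6042.
n = ((z_{α/2} + z_β)/C)² + 3.
(1.960 + 0.842) / 0.6042 = 2.802 / 0.6042 = 4.638.
n = 4.638² + 3 = 21.51 + 3 = 24.5.
Round up.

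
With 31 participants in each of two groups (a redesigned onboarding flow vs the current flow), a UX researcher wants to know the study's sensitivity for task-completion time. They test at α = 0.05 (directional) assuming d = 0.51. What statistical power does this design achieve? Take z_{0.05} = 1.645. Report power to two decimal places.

power ≈ 0.64

For two equal groups, power = Φ(d·√(n/2) − z_{α}).
d·√(n/2) = 0.51 × √(31/2) = 0.51 × 3.937 = 2.008.
z_β = 2.008 − 1.645 = 0.363.
Power = Φ(0.363) = 0.642.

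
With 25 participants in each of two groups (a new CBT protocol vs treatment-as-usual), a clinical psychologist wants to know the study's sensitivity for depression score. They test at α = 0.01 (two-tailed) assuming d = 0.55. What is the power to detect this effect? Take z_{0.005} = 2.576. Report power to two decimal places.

For two equal groups, power = Φ(d·√(n/2) − z_{α/2}).
d·√(n/2) = 0.55 × √(25/2) = 0.55 × 3.536 = 1.945.
z_β = 1.945 − 2.576 = -0.631.
Power = Φ(-0.631) = 0.264.

power ≈ 0.26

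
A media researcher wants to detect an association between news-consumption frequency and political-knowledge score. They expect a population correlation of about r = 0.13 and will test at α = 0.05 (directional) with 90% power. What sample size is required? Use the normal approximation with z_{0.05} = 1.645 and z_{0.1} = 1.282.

Fisher's z: C = ½·ln((1+r)/(1−r)) = ½·ln(1.2989) = 0.1307.
n = ((z_{α} + z_β)/C)² + 3.
(1.645 + 1.282) / 0.1307 = 2.927 / 0.1307 = 22.395.
n = 22.395² + 3 = 501.53 + 3 = 504.5.
Round up.

n = 505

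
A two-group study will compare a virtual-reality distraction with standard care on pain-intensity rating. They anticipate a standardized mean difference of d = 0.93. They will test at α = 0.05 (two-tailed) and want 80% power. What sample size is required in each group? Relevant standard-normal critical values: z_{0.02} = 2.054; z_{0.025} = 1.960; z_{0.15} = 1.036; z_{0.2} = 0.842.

For two independent groups with equal n: n = 2·((z_{α/2} + z_β) / d)².
z_{α/2} + z_β = 1.960 + 0.842 = 2.802.
n = 2 × (2.802 / 0.93)² = 2 × 3.013² = 2 × 9.08 = 18.2.
Round up to the next whole participant.

n = 19 per group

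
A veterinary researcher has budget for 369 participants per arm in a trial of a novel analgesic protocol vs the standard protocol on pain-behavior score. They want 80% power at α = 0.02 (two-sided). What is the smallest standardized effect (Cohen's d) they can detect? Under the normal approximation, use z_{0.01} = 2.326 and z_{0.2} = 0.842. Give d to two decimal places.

For two independent groups of n = 369 each: d_min = (z_{α/2} + z_β)·√(2/n).
z-sum = 2.326 + 0.842 = 3.168.
d_min = 3.168 × √(2/369) = 3.168 × 0.0736 = 0.233.

d_min ≈ 0.23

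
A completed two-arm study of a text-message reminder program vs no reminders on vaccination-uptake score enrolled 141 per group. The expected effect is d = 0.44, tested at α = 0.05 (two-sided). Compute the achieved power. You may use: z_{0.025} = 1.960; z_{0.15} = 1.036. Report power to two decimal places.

power ≈ 0.96

For two equal groups, power = Φ(d·√(n/2) − z_{α/2}).
d·√(n/2) = 0.44 × √(141/2) = 0.44 × 8.396 = 3.694.
z_β = 3.694 − 1.960 = 1.734.
Power = Φ(1.734) = 0.959.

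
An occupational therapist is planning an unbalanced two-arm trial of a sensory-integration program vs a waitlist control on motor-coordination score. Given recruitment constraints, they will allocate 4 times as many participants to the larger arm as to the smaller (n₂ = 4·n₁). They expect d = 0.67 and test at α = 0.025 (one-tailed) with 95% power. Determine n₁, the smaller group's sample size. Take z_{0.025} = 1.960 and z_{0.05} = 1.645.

With allocation ratio k = n₂/n₁ = 4, Var(x̄₁−x̄₂) = σ²(1/n₁ + 1/(k·n₁)) = σ²·(k+1)/(k·n₁).
So n₁ = (1 + 1/k)·((z_{α} + z_β)/d)² = 1.250 × (3.605/0.67)².
n₁ = 1.250 × 28.95 = 36.2.
Round up: n₁ = 37, giving n₂ = 4 × 37 = 148.

n₁ = 37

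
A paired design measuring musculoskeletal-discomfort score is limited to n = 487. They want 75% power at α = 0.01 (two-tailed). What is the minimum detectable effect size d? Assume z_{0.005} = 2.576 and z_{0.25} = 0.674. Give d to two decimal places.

For a single sample (or paired design) of n = 487: d_min = (z_{α/2} + z_β)/√n.
z-sum = 2.576 + 0.674 = 3.250.
d_min = 3.250 / √487 = 3.250 / 22.068 = 0.147.

d_min ≈ 0.15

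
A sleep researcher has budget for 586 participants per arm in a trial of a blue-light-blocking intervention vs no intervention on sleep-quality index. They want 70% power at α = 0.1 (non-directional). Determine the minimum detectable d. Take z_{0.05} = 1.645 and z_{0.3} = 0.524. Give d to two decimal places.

For two independent groups of n = 586 each: d_min = (z_{α/2} + z_β)·√(2/n).
z-sum = 1.645 + 0.524 = 2.169.
d_min = 2.169 × √(2/586) = 2.169 × 0.0584 = 0.127.

d_min ≈ 0.13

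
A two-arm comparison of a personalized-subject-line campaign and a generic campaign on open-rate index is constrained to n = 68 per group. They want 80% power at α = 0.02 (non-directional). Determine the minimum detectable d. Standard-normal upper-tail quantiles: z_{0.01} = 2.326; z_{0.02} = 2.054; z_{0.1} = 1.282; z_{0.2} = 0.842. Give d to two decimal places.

d_min ≈ 0.54

For two independent groups of n = 68 each: d_min = (z_{α/2} + z_β)·√(2/n).
z-sum = 2.326 + 0.842 = 3.168.
d_min = 3.168 × √(2/68) = 3.168 × 0.1715 = 0.543.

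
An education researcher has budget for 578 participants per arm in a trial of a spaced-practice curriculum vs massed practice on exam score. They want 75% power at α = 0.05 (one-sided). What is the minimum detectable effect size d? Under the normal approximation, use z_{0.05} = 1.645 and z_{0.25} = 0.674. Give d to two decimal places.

For two independent groups of n = 578 each: d_min = (z_{α} + z_β)·√(2/n).
z-sum = 1.645 + 0.674 = 2.319.
d_min = 2.319 × √(2/578) = 2.319 × 0.0588 = 0.136.

d_min ≈ 0.14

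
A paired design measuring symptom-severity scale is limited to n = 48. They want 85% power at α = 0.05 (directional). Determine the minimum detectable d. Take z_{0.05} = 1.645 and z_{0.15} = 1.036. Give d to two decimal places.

d_min ≈ 0.39

For a single sample (or paired design) of n = 48: d_min = (z_{α} + z_β)/√n.
z-sum = 1.645 + 1.036 = 2.681.
d_min = 2.681 / √48 = 2.681 / 6.928 = 0.387.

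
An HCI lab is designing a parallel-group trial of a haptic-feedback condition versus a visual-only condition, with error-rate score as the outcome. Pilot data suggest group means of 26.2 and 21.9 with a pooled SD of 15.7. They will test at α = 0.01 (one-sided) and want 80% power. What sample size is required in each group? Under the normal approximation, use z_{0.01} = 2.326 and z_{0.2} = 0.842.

n = 268 per group

Cohen's d = |M₁ − M₂| / SD_pooled = |26.2 − 21.9| / 15.7 = 4.3 / 15.7 = 0.274.
For two independent groups with equal n: n = 2·((z_{α} + z_β) / d)².
z_{α} + z_β = 2.326 + 0.842 = 3.168.
n = 2 × (3.168 / 0.274)² = 2 × 11.562² = 2 × 133.68 = 267.4.
Round up to the next whole participant.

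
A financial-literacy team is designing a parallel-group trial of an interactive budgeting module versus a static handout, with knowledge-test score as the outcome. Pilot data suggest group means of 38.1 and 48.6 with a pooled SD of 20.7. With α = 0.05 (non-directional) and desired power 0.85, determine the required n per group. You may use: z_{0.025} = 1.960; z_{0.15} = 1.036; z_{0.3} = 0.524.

n = 70 per group

Cohen's d = |M₁ − M₂| / SD_pooled = |38.1 − 48.6| / 20.7 = 10.5 / 20.7 = 0.507.
For two independent groups with equal n: n = 2·((z_{α/2} + z_β) / d)².
z_{α/2} + z_β = 1.960 + 1.036 = 2.996.
n = 2 × (2.996 / 0.507)² = 2 × 5.909² = 2 × 34.92 = 69.8.
Round up to the next whole participant.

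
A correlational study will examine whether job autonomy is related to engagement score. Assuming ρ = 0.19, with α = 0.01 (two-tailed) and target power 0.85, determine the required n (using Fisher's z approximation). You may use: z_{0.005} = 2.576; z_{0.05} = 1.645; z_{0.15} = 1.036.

n = 356

Fisher's z: C = ½·ln((1+r)/(1−r)) = ½·ln(1.4691) = 0.1923.
n = ((z_{α/2} + z_β)/C)² + 3.
(2.576 + 1.036) / 0.1923 = 3.612 / 0.1923 = 18.783.
n = 18.783² + 3 = 352.81 + 3 = 355.8.
Round up.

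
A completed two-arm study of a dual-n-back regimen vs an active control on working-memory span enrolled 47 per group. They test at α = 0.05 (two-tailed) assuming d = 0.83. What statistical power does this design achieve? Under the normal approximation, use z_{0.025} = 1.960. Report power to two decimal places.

power ≈ 0.98

For two equal groups, power = Φ(d·√(n/2) − z_{α/2}).
d·√(n/2) = 0.83 × √(47/2) = 0.83 × 4.848 = 4.024.
z_β = 4.024 − 1.960 = 2.064.
Power = Φ(2.064) = 0.980.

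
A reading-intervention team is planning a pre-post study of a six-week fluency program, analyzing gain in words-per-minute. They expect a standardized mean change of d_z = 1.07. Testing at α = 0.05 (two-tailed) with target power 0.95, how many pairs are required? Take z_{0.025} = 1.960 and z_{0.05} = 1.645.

n = 12 pairs

For a paired (one-sample on differences) test: n = ((z_{α/2} + z_β) / d)².
z_{α/2} + z_β = 1.960 + 1.645 = 3.605.
n = (3.605 / 1.07)² = 3.369² = 11.35.
Round up.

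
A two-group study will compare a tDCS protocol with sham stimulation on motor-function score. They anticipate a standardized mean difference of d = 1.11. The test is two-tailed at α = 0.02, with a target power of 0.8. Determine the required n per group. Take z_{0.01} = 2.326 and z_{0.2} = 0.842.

For two independent groups with equal n: n = 2·((z_{α/2} + z_β) / d)².
z_{α/2} + z_β = 2.326 + 0.842 = 3.168.
n = 2 × (3.168 / 1.11)² = 2 × 2.854² = 2 × 8.15 = 16.3.
Round up to the next whole participant.

n = 17 per group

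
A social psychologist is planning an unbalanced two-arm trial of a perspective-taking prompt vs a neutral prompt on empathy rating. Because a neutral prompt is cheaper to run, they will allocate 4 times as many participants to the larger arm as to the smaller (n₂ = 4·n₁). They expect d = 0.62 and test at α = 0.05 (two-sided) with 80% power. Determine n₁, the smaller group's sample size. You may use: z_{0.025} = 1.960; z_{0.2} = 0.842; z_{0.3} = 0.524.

n₁ = 26

With allocation ratio k = n₂/n₁ = 4, Var(x̄₁−x̄₂) = σ²(1/n₁ + 1/(k·n₁)) = σ²·(k+1)/(k·n₁).
So n₁ = (1 + 1/k)·((z_{α/2} + z_β)/d)² = 1.250 × (2.802/0.62)².
n₁ = 1.250 × 20.42 = 25.5.
Round up: n₁ = 26, giving n₂ = 4 × 26 = 104.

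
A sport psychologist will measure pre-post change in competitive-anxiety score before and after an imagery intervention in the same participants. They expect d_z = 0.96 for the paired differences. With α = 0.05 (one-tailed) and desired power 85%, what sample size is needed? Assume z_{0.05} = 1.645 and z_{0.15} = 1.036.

n = 8 pairs

For a paired (one-sample on differences) test: n = ((z_{α} + z_β) / d)².
z_{α} + z_β = 1.645 + 1.036 = 2.681.
n = (2.681 / 0.96)² = 2.793² = 7.80.
Round up.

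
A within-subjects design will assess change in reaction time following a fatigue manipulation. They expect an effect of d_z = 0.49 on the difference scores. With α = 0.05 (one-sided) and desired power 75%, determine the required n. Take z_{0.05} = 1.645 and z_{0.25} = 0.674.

For a paired (one-sample on differences) test: n = ((z_{α} + z_β) / d)².
z_{α} + z_β = 1.645 + 0.674 = 2.319.
n = (2.319 / 0.49)² = 4.733² = 22.40.
Round up.

n = 23 pairs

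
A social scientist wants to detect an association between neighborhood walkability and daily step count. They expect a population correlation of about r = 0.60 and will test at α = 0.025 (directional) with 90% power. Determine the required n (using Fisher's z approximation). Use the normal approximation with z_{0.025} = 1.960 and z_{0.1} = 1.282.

n = 25

Fisher's z: C = ½·ln((1+r)/(1−r)) = ½·ln(4.0000) = 0.6931.
n = ((z_{α} + z_β)/C)² + 3.
(1.960 + 1.282) / 0.6931 = 3.242 / 0.6931 = 4.678.
n = 4.678² + 3 = 21.88 + 3 = 24.9.
Round up.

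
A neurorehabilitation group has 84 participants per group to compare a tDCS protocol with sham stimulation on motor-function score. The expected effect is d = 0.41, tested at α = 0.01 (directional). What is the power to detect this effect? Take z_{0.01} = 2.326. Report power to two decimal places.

power ≈ 0.63

For two equal groups, power = Φ(d·√(n/2) − z_{α}).
d·√(n/2) = 0.41 × √(84/2) = 0.41 × 6.481 = 2.657.
z_β = 2.657 − 2.326 = 0.331.
Power = Φ(0.331) = 0.630.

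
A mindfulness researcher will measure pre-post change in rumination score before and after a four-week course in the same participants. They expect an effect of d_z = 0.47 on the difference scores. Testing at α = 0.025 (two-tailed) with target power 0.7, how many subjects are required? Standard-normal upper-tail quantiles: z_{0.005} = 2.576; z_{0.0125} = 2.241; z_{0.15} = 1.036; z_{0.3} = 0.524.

n = 35 pairs

For a paired (one-sample on differences) test: n = ((z_{α/2} + z_β) / d)².
z_{α/2} + z_β = 2.241 + 0.524 = 2.765.
n = (2.765 / 0.47)² = 5.883² = 34.61.
Round up.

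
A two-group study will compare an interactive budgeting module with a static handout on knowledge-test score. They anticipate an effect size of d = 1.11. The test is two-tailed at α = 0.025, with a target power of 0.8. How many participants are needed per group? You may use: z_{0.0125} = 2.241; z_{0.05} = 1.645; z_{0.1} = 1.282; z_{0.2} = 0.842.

For two independent groups with equal n: n = 2·((z_{α/2} + z_β) / d)².
z_{α/2} + z_β = 2.241 + 0.842 = 3.083.
n = 2 × (3.083 / 1.11)² = 2 × 2.777² = 2 × 7.71 = 15.4.
Round up to the next whole participant.

n = 16 per group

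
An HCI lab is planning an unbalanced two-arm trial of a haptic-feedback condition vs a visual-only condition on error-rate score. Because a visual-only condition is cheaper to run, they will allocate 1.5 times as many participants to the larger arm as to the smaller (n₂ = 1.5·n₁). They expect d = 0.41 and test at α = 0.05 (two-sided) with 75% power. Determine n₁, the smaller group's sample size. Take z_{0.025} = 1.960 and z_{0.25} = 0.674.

n₁ = 69

With allocation ratio k = n₂/n₁ = 1.5, Var(x̄₁−x̄₂) = σ²(1/n₁ + 1/(k·n₁)) = σ²·(k+1)/(k·n₁).
So n₁ = (1 + 1/k)·((z_{α/2} + z_β)/d)² = 1.667 × (2.634/0.41)².
n₁ = 1.667 × 41.27 = 68.8.
Round up: n₁ = 69, giving n₂ = ⌈1.5 × 69⌉ = ⌈103.5⌉ = 104.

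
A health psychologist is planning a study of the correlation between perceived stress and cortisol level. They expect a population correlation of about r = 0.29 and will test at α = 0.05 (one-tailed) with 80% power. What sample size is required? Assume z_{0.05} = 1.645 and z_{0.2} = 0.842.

n = 73

Fisher's z: C = ½·ln((1+r)/(1−r)) = ½·ln(1.8169) = 0.2986.
n = ((z_{α} + z_β)/C)² + 3.
(1.645 + 0.842) / 0.2986 = 2.487 / 0.2986 = 8.329.
n = 8.329² + 3 = 69.37 + 3 = 72.4.
Round up.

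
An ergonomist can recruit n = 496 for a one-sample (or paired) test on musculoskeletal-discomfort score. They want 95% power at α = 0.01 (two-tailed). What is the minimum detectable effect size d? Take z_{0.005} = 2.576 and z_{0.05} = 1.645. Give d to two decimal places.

d_min ≈ 0.19

For a single sample (or paired design) of n = 496: d_min = (z_{α/2} + z_β)/√n.
z-sum = 2.576 + 1.645 = 4.221.
d_min = 4.221 / √496 = 4.221 / 22.271 = 0.190.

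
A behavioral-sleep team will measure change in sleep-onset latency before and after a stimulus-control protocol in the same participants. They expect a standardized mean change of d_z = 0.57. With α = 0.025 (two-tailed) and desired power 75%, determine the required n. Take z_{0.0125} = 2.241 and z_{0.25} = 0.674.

For a paired (one-sample on differences) test: n = ((z_{α/2} + z_β) / d)².
z_{α/2} + z_β = 2.241 + 0.674 = 2.915.
n = (2.915 / 0.57)² = 5.114² = 26.15.
Round up.

n = 27 pairs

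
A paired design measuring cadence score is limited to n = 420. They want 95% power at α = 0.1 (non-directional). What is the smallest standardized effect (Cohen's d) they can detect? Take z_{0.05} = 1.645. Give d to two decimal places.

d_min ≈ 0.16

For a single sample (or paired design) of n = 420: d_min = (z_{α/2} + z_β)/√n.
z-sum = 1.645 + 1.645 = 3.290.
d_min = 3.290 / √420 = 3.290 / 20.494 = 0.161.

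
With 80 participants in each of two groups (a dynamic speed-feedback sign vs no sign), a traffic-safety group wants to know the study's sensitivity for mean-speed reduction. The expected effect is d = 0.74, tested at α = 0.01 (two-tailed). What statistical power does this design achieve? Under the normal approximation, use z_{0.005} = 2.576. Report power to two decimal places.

power ≈ 0.98

For two equal groups, power = Φ(d·√(n/2) − z_{α/2}).
d·√(n/2) = 0.74 × √(80/2) = 0.74 × 6.325 = 4.680.
z_β = 4.680 − 2.576 = 2.104.
Power = Φ(2.104) = 0.982.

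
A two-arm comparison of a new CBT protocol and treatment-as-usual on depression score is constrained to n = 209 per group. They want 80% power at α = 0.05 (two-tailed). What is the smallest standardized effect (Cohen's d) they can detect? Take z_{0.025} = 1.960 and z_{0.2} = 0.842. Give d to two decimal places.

d_min ≈ 0.27

For two independent groups of n = 209 each: d_min = (z_{α/2} + z_β)·√(2/n).
z-sum = 1.960 + 0.842 = 2.802.
d_min = 2.802 × √(2/209) = 2.802 × 0.0978 = 0.274.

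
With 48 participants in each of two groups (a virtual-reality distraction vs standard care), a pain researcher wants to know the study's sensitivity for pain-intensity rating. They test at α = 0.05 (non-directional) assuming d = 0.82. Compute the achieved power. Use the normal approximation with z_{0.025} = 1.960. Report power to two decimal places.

power ≈ 0.98

For two equal groups, power = Φ(d·√(n/2) − z_{α/2}).
d·√(n/2) = 0.82 × √(48/2) = 0.82 × 4.899 = 4.017.
z_β = 4.017 − 1.960 = 2.057.
Power = Φ(2.057) = 0.980.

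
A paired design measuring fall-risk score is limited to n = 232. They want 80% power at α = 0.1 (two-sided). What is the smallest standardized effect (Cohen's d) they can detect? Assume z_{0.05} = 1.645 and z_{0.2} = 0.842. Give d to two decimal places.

For a single sample (or paired design) of n = 232: d_min = (z_{α/2} + z_β)/√n.
z-sum = 1.645 + 0.842 = 2.487.
d_min = 2.487 / √232 = 2.487 / 15.232 = 0.163.

d_min ≈ 0.16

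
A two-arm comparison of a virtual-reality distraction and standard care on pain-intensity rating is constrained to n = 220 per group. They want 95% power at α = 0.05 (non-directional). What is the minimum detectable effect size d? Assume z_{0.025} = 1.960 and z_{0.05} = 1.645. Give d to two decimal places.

For two independent groups of n = 220 each: d_min = (z_{α/2} + z_β)·√(2/n).
z-sum = 1.960 + 1.645 = 3.605.
d_min = 3.605 × √(2/220) = 3.605 × 0.0953 = 0.344.

d_min ≈ 0.34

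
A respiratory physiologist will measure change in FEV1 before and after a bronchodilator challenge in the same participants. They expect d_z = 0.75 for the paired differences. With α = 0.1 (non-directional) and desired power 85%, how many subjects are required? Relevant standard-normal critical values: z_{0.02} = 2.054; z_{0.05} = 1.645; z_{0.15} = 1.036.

For a paired (one-sample on differences) test: n = ((z_{α/2} + z_β) / d)².
z_{α/2} + z_β = 1.645 + 1.036 = 2.681.
n = (2.681 / 0.75)² = 3.575² = 12.78.
Round up.

n = 13 pairs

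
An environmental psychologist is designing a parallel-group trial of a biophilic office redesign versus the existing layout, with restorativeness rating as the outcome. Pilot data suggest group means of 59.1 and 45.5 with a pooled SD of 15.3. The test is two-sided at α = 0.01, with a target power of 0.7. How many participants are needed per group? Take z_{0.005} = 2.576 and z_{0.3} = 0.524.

Cohen's d = |M₁ − M₂| / SD_pooled = |59.1 − 45.5| / 15.3 = 13.6 / 15.3 = 0.889.
For two independent groups with equal n: n = 2·((z_{α/2} + z_β) / d)².
z_{α/2} + z_β = 2.576 + 0.524 = 3.100.
n = 2 × (3.100 / 0.889)² = 2 × 3.487² = 2 × 12.16 = 24.3.
Round up to the next whole participant.

n = 25 per group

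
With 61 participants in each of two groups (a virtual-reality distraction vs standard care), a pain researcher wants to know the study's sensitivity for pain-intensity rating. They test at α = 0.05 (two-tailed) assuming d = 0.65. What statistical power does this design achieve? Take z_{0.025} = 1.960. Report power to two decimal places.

power ≈ 0.95

For two equal groups, power = Φ(d·√(n/2) − z_{α/2}).
d·√(n/2) = 0.65 × √(61/2) = 0.65 × 5.523 = 3.590.
z_β = 3.590 − 1.960 = 1.630.
Power = Φ(1.630) = 0.948.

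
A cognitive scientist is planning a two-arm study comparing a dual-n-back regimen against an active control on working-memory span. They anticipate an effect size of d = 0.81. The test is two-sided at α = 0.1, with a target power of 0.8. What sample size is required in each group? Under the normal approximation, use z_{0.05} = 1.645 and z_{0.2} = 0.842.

n = 19 per group

For two independent groups with equal n: n = 2·((z_{α/2} + z_β) / d)².
z_{α/2} + z_β = 1.645 + 0.842 = 2.487.
n = 2 × (2.487 / 0.81)² = 2 × 3.070² = 2 × 9.43 = 18.9.
Round up to the next whole participant.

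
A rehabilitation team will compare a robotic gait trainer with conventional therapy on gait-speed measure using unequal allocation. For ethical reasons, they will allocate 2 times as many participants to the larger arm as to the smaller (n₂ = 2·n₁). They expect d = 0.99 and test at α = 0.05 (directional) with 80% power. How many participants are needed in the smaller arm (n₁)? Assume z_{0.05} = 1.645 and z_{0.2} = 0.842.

With allocation ratio k = n₂/n₁ = 2, Var(x̄₁−x̄₂) = σ²(1/n₁ + 1/(k·n₁)) = σ²·(k+1)/(k·n₁).
So n₁ = (1 + 1/k)·((z_{α} + z_β)/d)² = 1.500 × (2.487/0.99)².
n₁ = 1.500 × 6.31 = 9.5.
Round up: n₁ = 10, giving n₂ = 2 × 10 = 20.

n₁ = 10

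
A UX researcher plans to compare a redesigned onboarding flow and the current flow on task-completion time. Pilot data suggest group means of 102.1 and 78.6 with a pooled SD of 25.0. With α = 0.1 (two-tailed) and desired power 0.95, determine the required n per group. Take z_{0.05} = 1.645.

n = 25 per group

Cohen's d = |M₁ − M₂| / SD_pooled = |102.1 − 78.6| / 25.0 = 23.5 / 25.0 = 0.940.
For two independent groups with equal n: n = 2·((z_{α/2} + z_β) / d)².
z_{α/2} + z_β = 1.645 + 1.645 = 3.290.
n = 2 × (3.290 / 0.940)² = 2 × 3.500² = 2 × 12.25 = 24.5.
Round up to the next whole participant.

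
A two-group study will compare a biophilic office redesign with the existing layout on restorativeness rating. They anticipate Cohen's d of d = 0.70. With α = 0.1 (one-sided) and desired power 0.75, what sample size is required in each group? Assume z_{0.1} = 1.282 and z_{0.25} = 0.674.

For two independent groups with equal n: n = 2·((z_{α} + z_β) / d)².
z_{α} + z_β = 1.282 + 0.674 = 1.956.
n = 2 × (1.956 / 0.70)² = 2 × 2.794² = 2 × 7.81 = 15.6.
Round up to the next whole participant.

n = 16 per group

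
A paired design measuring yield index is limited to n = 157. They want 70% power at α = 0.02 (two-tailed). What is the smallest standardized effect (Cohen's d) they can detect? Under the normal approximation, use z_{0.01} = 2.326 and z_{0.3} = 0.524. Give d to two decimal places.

d_min ≈ 0.23

For a single sample (or paired design) of n = 157: d_min = (z_{α/2} + z_β)/√n.
z-sum = 2.326 + 0.524 = 2.850.
d_min = 2.850 / √157 = 2.850 / 12.530 = 0.227.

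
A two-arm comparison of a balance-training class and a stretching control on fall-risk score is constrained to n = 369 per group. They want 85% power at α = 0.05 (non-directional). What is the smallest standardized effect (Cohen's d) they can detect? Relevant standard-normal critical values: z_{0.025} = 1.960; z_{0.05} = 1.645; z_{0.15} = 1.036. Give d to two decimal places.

For two independent groups of n = 369 each: d_min = (z_{α/2} + z_β)·√(2/n).
z-sum = 1.960 + 1.036 = 2.996.
d_min = 2.996 × √(2/369) = 2.996 × 0.0736 = 0.221.

d_min ≈ 0.22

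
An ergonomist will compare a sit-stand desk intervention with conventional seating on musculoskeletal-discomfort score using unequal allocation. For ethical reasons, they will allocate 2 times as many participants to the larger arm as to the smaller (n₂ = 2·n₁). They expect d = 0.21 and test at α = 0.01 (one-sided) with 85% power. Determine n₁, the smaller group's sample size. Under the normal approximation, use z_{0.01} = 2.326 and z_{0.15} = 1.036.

With allocation ratio k = n₂/n₁ = 2, Var(x̄₁−x̄₂) = σ²(1/n₁ + 1/(k·n₁)) = σ²·(k+1)/(k·n₁).
So n₁ = (1 + 1/k)·((z_{α} + z_β)/d)² = 1.500 × (3.362/0.21)².
n₁ = 1.500 × 256.30 = 384.5.
Round up: n₁ = 385, giving n₂ = 2 × 385 = 770.

n₁ = 385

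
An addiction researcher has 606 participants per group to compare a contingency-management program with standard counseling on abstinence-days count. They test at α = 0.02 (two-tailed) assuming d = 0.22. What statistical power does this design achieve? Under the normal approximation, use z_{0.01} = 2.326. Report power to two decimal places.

power ≈ 0.93

For two equal groups, power = Φ(d·√(n/2) − z_{α/2}).
d·√(n/2) = 0.22 × √(606/2) = 0.22 × 17.407 = 3.830.
z_β = 3.830 − 2.326 = 1.504.
Power = Φ(1.504) = 0.934.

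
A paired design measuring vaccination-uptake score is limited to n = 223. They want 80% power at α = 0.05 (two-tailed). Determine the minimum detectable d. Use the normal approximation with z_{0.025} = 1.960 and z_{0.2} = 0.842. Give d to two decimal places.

For a single sample (or paired design) of n = 223: d_min = (z_{α/2} + z_β)/√n.
z-sum = 1.960 + 0.842 = 2.802.
d_min = 2.802 / √223 = 2.802 / 14.933 = 0.188.

d_min ≈ 0.19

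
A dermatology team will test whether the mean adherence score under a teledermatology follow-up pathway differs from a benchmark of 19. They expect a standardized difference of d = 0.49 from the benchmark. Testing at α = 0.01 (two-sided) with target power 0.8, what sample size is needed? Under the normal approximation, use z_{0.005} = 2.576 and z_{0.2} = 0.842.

n = 49

For a one-sample test: n = ((z_{α/2} + z_β) / d)².
z_{α/2} + z_β = 2.576 + 0.842 = 3.418.
n = (3.418 / 0.49)² = 6.976² = 48.66.
Round up.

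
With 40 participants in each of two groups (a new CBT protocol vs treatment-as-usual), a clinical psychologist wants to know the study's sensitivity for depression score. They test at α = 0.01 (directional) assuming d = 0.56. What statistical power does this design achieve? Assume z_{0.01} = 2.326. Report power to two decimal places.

For two equal groups, power = Φ(d·√(n/2) − z_{α}).
d·√(n/2) = 0.56 × √(40/2) = 0.56 × 4.472 = 2.504.
z_β = 2.504 − 2.326 = 0.178.
Power = Φ(0.178) = 0.571.

power ≈ 0.57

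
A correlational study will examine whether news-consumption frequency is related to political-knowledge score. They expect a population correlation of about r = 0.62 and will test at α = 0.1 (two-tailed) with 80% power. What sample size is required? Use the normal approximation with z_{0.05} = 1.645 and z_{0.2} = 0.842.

Fisher's z: C = ½·ln((1+r)/(1−r)) = ½·ln(4.2632) = 0.7250.
n = ((z_{α/2} + z_β)/C)² + 3.
(1.645 + 0.842) / 0.7250 = 2.487 / 0.7250 = 3.430.
n = 3.430² + 3 = 11.77 + 3 = 14.8.
Round up.

n = 15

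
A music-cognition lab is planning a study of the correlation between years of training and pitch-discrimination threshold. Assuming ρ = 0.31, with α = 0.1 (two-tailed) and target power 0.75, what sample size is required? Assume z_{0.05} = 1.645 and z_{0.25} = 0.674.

Fisher's z: C = ½·ln((1+r)/(1−r)) = ½·ln(1.8986) = 0.3205.
n = ((z_{α/2} + z_β)/C)² + 3.
(1.645 + 0.674) / 0.3205 = 2.319 / 0.3205 = 7.236.
n = 7.236² + 3 = 52.35 + 3 = 55.4.
Round up.

n = 56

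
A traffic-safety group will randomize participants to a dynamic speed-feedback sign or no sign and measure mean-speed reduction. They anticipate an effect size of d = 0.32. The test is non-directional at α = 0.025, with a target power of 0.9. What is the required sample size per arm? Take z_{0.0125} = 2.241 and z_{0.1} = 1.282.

n = 243 per group

For two independent groups with equal n: n = 2·((z_{α/2} + z_β) / d)².
z_{α/2} + z_β = 2.241 + 1.282 = 3.523.
n = 2 × (3.523 / 0.32)² = 2 × 11.009² = 2 × 121.21 = 242.4.
Round up to the next whole participant.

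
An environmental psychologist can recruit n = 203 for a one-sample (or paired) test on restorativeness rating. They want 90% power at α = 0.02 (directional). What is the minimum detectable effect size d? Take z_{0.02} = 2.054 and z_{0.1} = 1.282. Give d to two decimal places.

d_min ≈ 0.23

For a single sample (or paired design) of n = 203: d_min = (z_{α} + z_β)/√n.
z-sum = 2.054 + 1.282 = 3.336.
d_min = 3.336 / √203 = 3.336 / 14.248 = 0.234.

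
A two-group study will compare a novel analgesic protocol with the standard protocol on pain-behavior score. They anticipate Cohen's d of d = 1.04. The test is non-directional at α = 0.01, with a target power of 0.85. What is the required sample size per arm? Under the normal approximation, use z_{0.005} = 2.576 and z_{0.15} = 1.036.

For two independent groups with equal n: n = 2·((z_{α/2} + z_β) / d)².
z_{α/2} + z_β = 2.576 + 1.036 = 3.612.
n = 2 × (3.612 / 1.04)² = 2 × 3.473² = 2 × 12.06 = 24.1.
Round up to the next whole participant.

n = 25 per group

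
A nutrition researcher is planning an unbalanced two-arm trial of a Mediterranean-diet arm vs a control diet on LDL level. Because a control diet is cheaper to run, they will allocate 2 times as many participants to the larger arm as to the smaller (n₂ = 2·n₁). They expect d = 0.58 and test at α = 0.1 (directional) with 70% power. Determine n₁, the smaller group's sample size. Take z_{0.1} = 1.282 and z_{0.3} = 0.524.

With allocation ratio k = n₂/n₁ = 2, Var(x̄₁−x̄₂) = σ²(1/n₁ + 1/(k·n₁)) = σ²·(k+1)/(k·n₁).
So n₁ = (1 + 1/k)·((z_{α} + z_β)/d)² = 1.500 × (1.806/0.58)².
n₁ = 1.500 × 9.70 = 14.5.
Round up: n₁ = 15, giving n₂ = 2 × 15 = 30.

n₁ = 15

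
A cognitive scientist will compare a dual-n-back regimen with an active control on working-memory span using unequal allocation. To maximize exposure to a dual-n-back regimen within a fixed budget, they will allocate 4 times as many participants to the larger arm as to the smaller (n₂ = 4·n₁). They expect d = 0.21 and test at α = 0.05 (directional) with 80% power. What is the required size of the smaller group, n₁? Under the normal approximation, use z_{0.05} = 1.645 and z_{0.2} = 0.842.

n₁ = 176

With allocation ratio k = n₂/n₁ = 4, Var(x̄₁−x̄₂) = σ²(1/n₁ + 1/(k·n₁)) = σ²·(k+1)/(k·n₁).
So n₁ = (1 + 1/k)·((z_{α} + z_β)/d)² = 1.250 × (2.487/0.21)².
n₁ = 1.250 × 140.25 = 175.3.
Round up: n₁ = 176, giving n₂ = 4 × 176 = 704.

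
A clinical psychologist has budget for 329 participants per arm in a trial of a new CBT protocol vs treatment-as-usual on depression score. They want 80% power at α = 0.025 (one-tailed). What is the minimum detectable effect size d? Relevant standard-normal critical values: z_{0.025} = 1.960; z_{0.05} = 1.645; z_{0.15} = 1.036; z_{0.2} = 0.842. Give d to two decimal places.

d_min ≈ 0.22

For two independent groups of n = 329 each: d_min = (z_{α} + z_β)·√(2/n).
z-sum = 1.960 + 0.842 = 2.802.
d_min = 2.802 × √(2/329) = 2.802 × 0.0780 = 0.218.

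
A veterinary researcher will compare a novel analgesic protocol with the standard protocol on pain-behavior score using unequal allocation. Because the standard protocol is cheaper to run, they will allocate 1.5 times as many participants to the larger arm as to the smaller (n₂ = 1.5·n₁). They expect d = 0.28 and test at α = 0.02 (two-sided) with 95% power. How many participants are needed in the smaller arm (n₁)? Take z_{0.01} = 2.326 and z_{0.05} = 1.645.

With allocation ratio k = n₂/n₁ = 1.5, Var(x̄₁−x̄₂) = σ²(1/n₁ + 1/(k·n₁)) = σ²·(k+1)/(k·n₁).
So n₁ = (1 + 1/k)·((z_{α/2} + z_β)/d)² = 1.667 × (3.971/0.28)².
n₁ = 1.667 × 201.13 = 335.2.
Round up: n₁ = 336, giving n₂ = 1.5 × 336 = 504.

n₁ = 336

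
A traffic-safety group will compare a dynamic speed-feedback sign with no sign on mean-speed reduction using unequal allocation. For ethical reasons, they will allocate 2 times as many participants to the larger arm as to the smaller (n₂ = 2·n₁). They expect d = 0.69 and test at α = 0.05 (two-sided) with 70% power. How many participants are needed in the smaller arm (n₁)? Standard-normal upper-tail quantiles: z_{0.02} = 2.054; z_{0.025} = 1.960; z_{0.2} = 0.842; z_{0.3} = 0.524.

n₁ = 20

With allocation ratio k = n₂/n₁ = 2, Var(x̄₁−x̄₂) = σ²(1/n₁ + 1/(k·n₁)) = σ²·(k+1)/(k·n₁).
So n₁ = (1 + 1/k)·((z_{α/2} + z_β)/d)² = 1.500 × (2.484/0.69)².
n₁ = 1.500 × 12.96 = 19.4.
Round up: n₁ = 20, giving n₂ = 2 × 20 = 40.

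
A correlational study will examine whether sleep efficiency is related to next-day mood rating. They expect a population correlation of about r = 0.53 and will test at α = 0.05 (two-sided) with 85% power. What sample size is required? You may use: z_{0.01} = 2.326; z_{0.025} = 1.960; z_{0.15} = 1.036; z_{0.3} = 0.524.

Fisher's z: C = ½·ln((1+r)/(1−r)) = ½·ln(3.2553) = 0.5901.
n = ((z_{α/2} + z_β)/C)² + 3.
(1.960 + 1.036) / 0.5901 = 2.996 / 0.5901 = 5.077.
n = 5.077² + 3 = 25.78 + 3 = 28.8.
Round up.

n = 29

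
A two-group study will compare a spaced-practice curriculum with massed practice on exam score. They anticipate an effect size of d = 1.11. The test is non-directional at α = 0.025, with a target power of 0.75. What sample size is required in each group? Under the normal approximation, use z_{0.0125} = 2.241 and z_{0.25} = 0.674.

For two independent groups with equal n: n = 2·((z_{α/2} + z_β) / d)².
z_{α/2} + z_β = 2.241 + 0.674 = 2.915.
n = 2 × (2.915 / 1.11)² = 2 × 2.626² = 2 × 6.90 = 13.8.
Round up to the next whole participant.

n = 14 per group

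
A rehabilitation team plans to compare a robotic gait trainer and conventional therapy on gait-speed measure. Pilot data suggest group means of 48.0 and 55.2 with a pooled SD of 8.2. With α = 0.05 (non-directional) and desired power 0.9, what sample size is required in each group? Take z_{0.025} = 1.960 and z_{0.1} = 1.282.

Cohen's d = |M₁ − M₂| / SD_pooled = |48.0 − 55.2| / 8.2 = 7.2 / 8.2 = 0.878.
For two independent groups with equal n: n = 2·((z_{α/2} + z_β) / d)².
z_{α/2} + z_β = 1.960 + 1.282 = 3.242.
n = 2 × (3.242 / 0.878)² = 2 × 3.692² = 2 × 13.63 = 27.3.
Round up to the next whole participant.

n = 28 per group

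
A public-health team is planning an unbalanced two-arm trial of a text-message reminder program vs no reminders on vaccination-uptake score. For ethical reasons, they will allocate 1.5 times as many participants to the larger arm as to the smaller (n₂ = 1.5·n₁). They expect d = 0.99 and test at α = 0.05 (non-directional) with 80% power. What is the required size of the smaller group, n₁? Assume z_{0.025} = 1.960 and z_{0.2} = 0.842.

With allocation ratio k = n₂/n₁ = 1.5, Var(x̄₁−x̄₂) = σ²(1/n₁ + 1/(k·n₁)) = σ²·(k+1)/(k·n₁).
So n₁ = (1 + 1/k)·((z_{α/2} + z_β)/d)² = 1.667 × (2.802/0.99)².
n₁ = 1.667 × 8.01 = 13.4.
Round up: n₁ = 14, giving n₂ = 1.5 × 14 = 21.

n₁ = 14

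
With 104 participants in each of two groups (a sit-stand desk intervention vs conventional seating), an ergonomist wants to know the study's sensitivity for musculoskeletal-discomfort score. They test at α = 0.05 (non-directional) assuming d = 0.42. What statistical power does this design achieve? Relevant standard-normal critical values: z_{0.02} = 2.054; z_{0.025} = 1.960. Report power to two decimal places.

For two equal groups, power = Φ(d·√(n/2) − z_{α/2}).
d·√(n/2) = 0.42 × √(104/2) = 0.42 × 7.211 = 3.029.
z_β = 3.029 − 1.960 = 1.069.
Power = Φ(1.069) = 0.857.

power ≈ 0.86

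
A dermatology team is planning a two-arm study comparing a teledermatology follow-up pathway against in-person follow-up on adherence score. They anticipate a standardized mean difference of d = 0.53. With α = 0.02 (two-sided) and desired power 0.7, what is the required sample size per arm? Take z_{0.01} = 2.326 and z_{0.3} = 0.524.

For two independent groups with equal n: n = 2·((z_{α/2} + z_β) / d)².
z_{α/2} + z_β = 2.326 + 0.524 = 2.850.
n = 2 × (2.850 / 0.53)² = 2 × 5.377² = 2 × 28.92 = 57.8.
Round up to the next whole participant.

n = 58 per group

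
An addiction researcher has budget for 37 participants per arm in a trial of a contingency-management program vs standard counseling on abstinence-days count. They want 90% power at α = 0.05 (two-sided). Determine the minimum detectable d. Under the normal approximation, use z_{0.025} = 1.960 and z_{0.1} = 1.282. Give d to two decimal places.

d_min ≈ 0.75

For two independent groups of n = 37 each: d_min = (z_{α/2} + z_β)·√(2/n).
z-sum = 1.960 + 1.282 = 3.242.
d_min = 3.242 × √(2/37) = 3.242 × 0.2325 = 0.754.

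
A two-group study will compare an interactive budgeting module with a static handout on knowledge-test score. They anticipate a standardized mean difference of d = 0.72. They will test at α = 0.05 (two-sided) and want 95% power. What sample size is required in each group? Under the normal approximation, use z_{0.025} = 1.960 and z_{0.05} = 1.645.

n = 51 per group

For two independent groups with equal n: n = 2·((z_{α/2} + z_β) / d)².
z_{α/2} + z_β = 1.960 + 1.645 = 3.605.
n = 2 × (3.605 / 0.72)² = 2 × 5.007² = 2 × 25.07 = 50.1.
Round up to the next whole participant.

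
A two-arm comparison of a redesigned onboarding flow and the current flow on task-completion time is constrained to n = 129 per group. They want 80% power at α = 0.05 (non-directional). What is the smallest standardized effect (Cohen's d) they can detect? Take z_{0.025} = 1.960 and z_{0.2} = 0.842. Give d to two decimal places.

d_min ≈ 0.35

For two independent groups of n = 129 each: d_min = (z_{α/2} + z_β)·√(2/n).
z-sum = 1.960 + 0.842 = 2.802.
d_min = 2.802 × √(2/129) = 2.802 × 0.1245 = 0.349.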